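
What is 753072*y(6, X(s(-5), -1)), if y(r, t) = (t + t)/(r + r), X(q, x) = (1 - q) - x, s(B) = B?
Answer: 878584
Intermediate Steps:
X(q, x) = 1 - q - x
y(r, t) = t/r (y(r, t) = (2*t)/((2*r)) = (2*t)*(1/(2*r)) = t/r)
753072*y(6, X(s(-5), -1)) = 753072*((1 - 1*(-5) - 1*(-1))/6) = 753072*((1 + 5 + 1)*(⅙)) = 753072*(7*(⅙)) = 753072*(7/6) = 878584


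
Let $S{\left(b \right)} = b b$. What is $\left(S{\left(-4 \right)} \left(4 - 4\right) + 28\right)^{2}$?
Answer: $784$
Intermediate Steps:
$S{\left(b \right)} = b^{2}$
$\left(S{\left(-4 \right)} \left(4 - 4\right) + 28\right)^{2} = \left(\left(-4\right)^{2} \left(4 - 4\right) + 28\right)^{2} = \left(16 \cdot 0 + 28\right)^{2} = \left(0 + 28\right)^{2} = 28^{2} = 784$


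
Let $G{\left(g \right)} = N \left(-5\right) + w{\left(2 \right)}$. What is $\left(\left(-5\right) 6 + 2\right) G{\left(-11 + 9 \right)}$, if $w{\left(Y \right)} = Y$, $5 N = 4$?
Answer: $56$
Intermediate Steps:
$N = \frac{4}{5}$ ($N = \frac{1}{5} \cdot 4 = \frac{4}{5} \approx 0.8$)
$G{\left(g \right)} = -2$ ($G{\left(g \right)} = \frac{4}{5} \left(-5\right) + 2 = -4 + 2 = -2$)
$\left(\left(-5\right) 6 + 2\right) G{\left(-11 + 9 \right)} = \left(\left(-5\right) 6 + 2\right) \left(-2\right) = \left(-30 + 2\right) \left(-2\right) = \left(-28\right) \left(-2\right) = 56$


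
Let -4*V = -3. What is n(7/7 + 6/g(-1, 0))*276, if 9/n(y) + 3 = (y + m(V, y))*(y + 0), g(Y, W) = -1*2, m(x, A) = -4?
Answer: 276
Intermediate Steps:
V = ¾ (V = -¼*(-3) = ¾ ≈ 0.75000)
g(Y, W) = -2
n(y) = 9/(-3 + y*(-4 + y)) (n(y) = 9/(-3 + (y - 4)*(y + 0)) = 9/(-3 + (-4 + y)*y) = 9/(-3 + y*(-4 + y)))
n(7/7 + 6/g(-1, 0))*276 = (9/(-3 + (7/7 + 6/(-2))² - 4*(7/7 + 6/(-2))))*276 = (9/(-3 + (7*(⅐) + 6*(-½))² - 4*(7*(⅐) + 6*(-½))))*276 = (9/(-3 + (1 - 3)² - 4*(1 - 3)))*276 = (9/(-3 + (-2)² - 4*(-2)))*276 = (9/(-3 + 4 + 8))*276 = (9/9)*276 = (9*(⅑))*276 = 1*276 = 276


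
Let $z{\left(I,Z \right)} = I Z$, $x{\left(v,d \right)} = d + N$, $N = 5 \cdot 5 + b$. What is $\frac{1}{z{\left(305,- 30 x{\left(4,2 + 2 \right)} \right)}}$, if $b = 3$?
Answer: $- \frac{1}{292800} \approx -3.4153 \cdot 10^{-6}$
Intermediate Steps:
$N = 28$ ($N = 5 \cdot 5 + 3 = 25 + 3 = 28$)
$x{\left(v,d \right)} = 28 + d$ ($x{\left(v,d \right)} = d + 28 = 28 + d$)
$\frac{1}{z{\left(305,- 30 x{\left(4,2 + 2 \right)} \right)}} = \frac{1}{305 \left(- 30 \left(28 + \left(2 + 2\right)\right)\right)} = \frac{1}{305 \left(- 30 \left(28 + 4\right)\right)} = \frac{1}{305 \left(\left(-30\right) 32\right)} = \frac{1}{305 \left(-960\right)} = \frac{1}{-292800} = - \frac{1}{292800}$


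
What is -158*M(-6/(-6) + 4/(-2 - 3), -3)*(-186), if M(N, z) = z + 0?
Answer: -88164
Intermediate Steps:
M(N, z) = z
-158*M(-6/(-6) + 4/(-2 - 3), -3)*(-186) = -158*(-3)*(-186) = 474*(-186) = -88164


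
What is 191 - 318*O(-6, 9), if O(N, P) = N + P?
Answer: -763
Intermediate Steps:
191 - 318*O(-6, 9) = 191 - 318*(-6 + 9) = 191 - 318*3 = 191 - 954 = -763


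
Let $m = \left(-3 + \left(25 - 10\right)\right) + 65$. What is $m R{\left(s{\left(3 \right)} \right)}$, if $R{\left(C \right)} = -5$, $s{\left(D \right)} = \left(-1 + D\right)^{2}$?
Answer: $-385$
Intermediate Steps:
$m = 77$ ($m = \left(-3 + \left(25 - 10\right)\right) + 65 = \left(-3 + 15\right) + 65 = 12 + 65 = 77$)
$m R{\left(s{\left(3 \right)} \right)} = 77 \left(-5\right) = -385$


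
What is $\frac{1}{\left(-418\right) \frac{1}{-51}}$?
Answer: $\frac{51}{418} \approx 0.12201$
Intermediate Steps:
$\frac{1}{\left(-418\right) \frac{1}{-51}} = \frac{1}{\left(-418\right) \left(- \frac{1}{51}\right)} = \frac{1}{\frac{418}{51}} = \frac{51}{418}$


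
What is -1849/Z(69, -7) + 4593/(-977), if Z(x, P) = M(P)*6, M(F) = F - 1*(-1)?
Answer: 1641125/35172 ≈ 46.660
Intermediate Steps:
M(F) = 1 + F (M(F) = F + 1 = 1 + F)
Z(x, P) = 6 + 6*P (Z(x, P) = (1 + P)*6 = 6 + 6*P)
-1849/Z(69, -7) + 4593/(-977) = -1849/(6 + 6*(-7)) + 4593/(-977) = -1849/(6 - 42) + 4593*(-1/977) = -1849/(-36) - 4593/977 = -1849*(-1/36) - 4593/977 = 1849/36 - 4593/977 = 1641125/35172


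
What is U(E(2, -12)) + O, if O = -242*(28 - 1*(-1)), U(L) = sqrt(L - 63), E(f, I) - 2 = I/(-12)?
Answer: -7018 + 2*I*sqrt(15) ≈ -7018.0 + 7.746*I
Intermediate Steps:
E(f, I) = 2 - I/12 (E(f, I) = 2 + I/(-12) = 2 + I*(-1/12) = 2 - I/12)
U(L) = sqrt(-63 + L)
O = -7018 (O = -242*(28 + 1) = -242*29 = -7018)
U(E(2, -12)) + O = sqrt(-63 + (2 - 1/12*(-12))) - 7018 = sqrt(-63 + (2 + 1)) - 7018 = sqrt(-63 + 3) - 7018 = sqrt(-60) - 7018 = 2*I*sqrt(15) - 7018 = -7018 + 2*I*sqrt(15)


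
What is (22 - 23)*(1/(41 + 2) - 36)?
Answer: 1547/43 ≈ 35.977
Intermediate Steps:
(22 - 23)*(1/(41 + 2) - 36) = -(1/43 - 36) = -1*(-1547/43) = 1547/43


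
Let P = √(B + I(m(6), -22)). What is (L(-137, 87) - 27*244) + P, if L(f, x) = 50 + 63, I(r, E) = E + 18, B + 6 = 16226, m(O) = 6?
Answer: -6475 + 2*√4054 ≈ -6347.7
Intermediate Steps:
B = 16220 (B = -6 + 16226 = 16220)
I(r, E) = 18 + E
P = 2*√4054 (P = √(16220 + (18 - 22)) = √(16220 - 4) = √16216 = 2*√4054 ≈ 127.34)
L(f, x) = 113
(L(-137, 87) - 27*244) + P = (113 - 27*244) + 2*√4054 = (113 - 1*6588) + 2*√4054 = (113 - 6588) + 2*√4054 = -6475 + 2*√4054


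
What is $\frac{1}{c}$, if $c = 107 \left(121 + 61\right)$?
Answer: $\frac{1}{19474} \approx 5.1351 \cdot 10^{-5}$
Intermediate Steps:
$c = 19474$ ($c = 107 \cdot 182 = 19474$)
$\frac{1}{c} = \frac{1}{19474}$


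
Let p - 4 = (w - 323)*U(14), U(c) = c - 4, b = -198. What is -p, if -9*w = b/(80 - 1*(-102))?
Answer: 293456/91 ≈ 3224.8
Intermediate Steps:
U(c) = -4 + c
w = 11/91 (w = -(-22)/(80 - 1*(-102)) = -(-22)/(80 + 102) = -(-22)/182 = -⅑*(-99/91) = 11/91 ≈ 0.12088)
p = -293456/91 (p = 4 + (11/91 - 323)*(-4 + 14) = 4 - 29382/91*10 = 4 - 293820/91 = -293456/91 ≈ -3224.8)
-p = -1*(-293456/91) = 293456/91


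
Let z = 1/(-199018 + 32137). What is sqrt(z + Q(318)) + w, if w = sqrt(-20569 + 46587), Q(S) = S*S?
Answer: sqrt(26018) + sqrt(2816229393346083)/166881 ≈ 479.30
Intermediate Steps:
Q(S) = S**2
z = -1/166881 (z = 1/(-166881) = -1/166881 ≈ -5.9923e-6)
w = sqrt(26018) ≈ 161.30
sqrt(z + Q(318)) + w = sqrt(-1/166881 + 318**2) + sqrt(26018) = sqrt(-1/166881 + 101124) + sqrt(26018) = sqrt(16875674243/166881) + sqrt(26018) = sqrt(2816229393346083)/166881 + sqrt(26018) = sqrt(26018) + sqrt(2816229393346083)/166881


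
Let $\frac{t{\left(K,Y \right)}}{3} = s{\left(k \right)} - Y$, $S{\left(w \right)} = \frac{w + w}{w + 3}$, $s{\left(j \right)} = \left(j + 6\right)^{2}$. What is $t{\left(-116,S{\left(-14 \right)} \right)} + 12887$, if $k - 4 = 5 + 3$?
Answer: $\frac{152365}{11} \approx 13851.0$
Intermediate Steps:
$k = 12$ ($k = 4 + \left(5 + 3\right) = 4 + 8 = 12$)
$s{\left(j \right)} = \left(6 + j\right)^{2}$
$S{\left(w \right)} = \frac{2 w}{3 + w}$
$t{\left(K,Y \right)} = 972 - 3 Y$ ($t{\left(K,Y \right)} = 3 \left(\left(6 + 12\right)^{2} - Y\right) = 3 \left(18^{2} - Y\right) = 3 \left(324 - Y\right) = 972 - 3 Y$)
$t{\left(-116,S{\left(-14 \right)} \right)} + 12887 = \left(972 - 3 \cdot 2 \left(-14\right) \frac{1}{3 - 14}\right) + 12887 = \left(972 - 3 \cdot 2 \left(-14\right) \frac{1}{-11}\right) + 12887 = \left(972 - 3 \cdot 2 \left(-14\right) \left(- \frac{1}{11}\right)\right) + 12887 = \left(972 - \frac{84}{11}\right) + 12887 = \frac{10608}{11} + 12887 = \frac{152365}{11}$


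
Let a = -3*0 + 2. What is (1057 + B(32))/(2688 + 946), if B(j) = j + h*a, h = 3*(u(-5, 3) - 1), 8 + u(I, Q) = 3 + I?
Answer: 1023/3634 ≈ 0.28151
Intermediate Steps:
a = 2 (a = 0 + 2 = 2)
u(I, Q) = -5 + I (u(I, Q) = -8 + (3 + I) = -5 + I)
h = -33 (h = 3*((-5 - 5) - 1) = 3*(-10 - 1) = 3*(-11) = -33)
B(j) = -66 + j (B(j) = j - 33*2 = j - 66 = -66 + j)
(1057 + B(32))/(2688 + 946) = (1057 + (-66 + 32))/(2688 + 946) = (1057 - 34)/3634 = 1023*(1/3634) = 1023/3634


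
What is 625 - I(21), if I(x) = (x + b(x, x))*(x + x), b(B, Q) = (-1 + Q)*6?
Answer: -5297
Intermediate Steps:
b(B, Q) = -6 + 6*Q
I(x) = 2*x*(-6 + 7*x) (I(x) = (x + (-6 + 6*x))*(x + x) = (-6 + 7*x)*(2*x) = 2*x*(-6 + 7*x))
625 - I(21) = 625 - 2*21*(-6 + 7*21) = 625 - 2*21*(-6 + 147) = 625 - 2*21*141 = 625 - 1*5922 = 625 - 5922 = -5297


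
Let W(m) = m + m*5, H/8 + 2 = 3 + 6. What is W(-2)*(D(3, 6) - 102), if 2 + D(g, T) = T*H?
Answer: -2784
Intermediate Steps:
H = 56 (H = -16 + 8*(3 + 6) = -16 + 8*9 = -16 + 72 = 56)
W(m) = 6*m (W(m) = m + 5*m = 6*m)
D(g, T) = -2 + 56*T (D(g, T) = -2 + T*56 = -2 + 56*T)
W(-2)*(D(3, 6) - 102) = (6*(-2))*((-2 + 56*6) - 102) = -12*((-2 + 336) - 102) = -12*(334 - 102) = -12*232 = -2784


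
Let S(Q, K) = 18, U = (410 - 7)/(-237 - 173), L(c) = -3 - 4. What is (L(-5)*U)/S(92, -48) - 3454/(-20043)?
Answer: 9114647/16435260 ≈ 0.55458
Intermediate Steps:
L(c) = -7
U = -403/410 (U = 403/(-410) = 403*(-1/410) = -403/410 ≈ -0.98293)
(L(-5)*U)/S(92, -48) - 3454/(-20043) = -7*(-403/410)/18 - 3454/(-20043) = (2821/410)*(1/18) - 3454*(-1/20043) = 2821/7380 + 3454/20043 = 9114647/16435260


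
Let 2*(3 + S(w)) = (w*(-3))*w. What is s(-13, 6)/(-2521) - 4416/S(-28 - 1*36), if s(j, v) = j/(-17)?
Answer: 63058867/87813993 ≈ 0.71810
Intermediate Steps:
s(j, v) = -j/17 (s(j, v) = j*(-1/17) = -j/17)
S(w) = -3 - 3*w**2/2 (S(w) = -3 + ((w*(-3))*w)/2 = -3 + ((-3*w)*w)/2 = -3 + (-3*w**2)/2 = -3 - 3*w**2/2)
s(-13, 6)/(-2521) - 4416/S(-28 - 1*36) = -1/17*(-13)/(-2521) - 4416/(-3 - 3*(-28 - 1*36)**2/2) = (13/17)*(-1/2521) - 4416/(-3 - 3*(-28 - 36)**2/2) = -13/42857 - 4416/(-3 - 3/2*(-64)**2) = -13/42857 - 4416/(-3 - 3/2*4096) = -13/42857 - 4416/(-3 - 6144) = -13/42857 - 4416/(-6147) = -13/42857 - 4416*(-1/6147) = -13/42857 + 1472/2049 = 63058867/87813993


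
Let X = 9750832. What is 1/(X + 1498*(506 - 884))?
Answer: 1/9184588 ≈ 1.0888e-7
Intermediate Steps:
1/(X + 1498*(506 - 884)) = 1/(9750832 + 1498*(506 - 884)) = 1/(9750832 + 1498*(-378)) = 1/(9750832 - 566244) = 1/9184588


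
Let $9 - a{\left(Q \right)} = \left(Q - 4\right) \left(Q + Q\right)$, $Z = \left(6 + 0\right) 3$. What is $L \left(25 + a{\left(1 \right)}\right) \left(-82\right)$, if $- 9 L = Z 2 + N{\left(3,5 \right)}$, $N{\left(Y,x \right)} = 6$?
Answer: $\frac{45920}{3} \approx 15307.0$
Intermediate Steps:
$Z = 18$ ($Z = 6 \cdot 3 = 18$)
$a{\left(Q \right)} = 9 - 2 Q \left(-4 + Q\right)$ ($a{\left(Q \right)} = 9 - \left(Q - 4\right) \left(Q + Q\right) = 9 - \left(-4 + Q\right) 2 Q = 9 - 2 Q \left(-4 + Q\right)$)
$L = - \frac{14}{3}$ ($L = - \frac{18 \cdot 2 + 6}{9} = - \frac{36 + 6}{9} = \left(- \frac{1}{9}\right) 42 = - \frac{14}{3} \approx -4.6667$)
$L \left(25 + a{\left(1 \right)}\right) \left(-82\right) = - \frac{14 \left(25 + \left(9 - 2 \cdot 1^{2} + 8 \cdot 1\right)\right)}{3} \left(-82\right) = - \frac{14 \left(25 + \left(9 - 2 + 8\right)\right)}{3} \left(-82\right) = - \frac{14 \left(25 + 15\right)}{3} \left(-82\right) = \left(- \frac{14}{3}\right) 40 \left(-82\right) = \left(- \frac{560}{3}\right) \left(-82\right) = \frac{45920}{3}$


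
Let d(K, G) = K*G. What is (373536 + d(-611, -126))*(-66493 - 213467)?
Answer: -126128139120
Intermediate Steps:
d(K, G) = G*K
(373536 + d(-611, -126))*(-66493 - 213467) = (373536 - 126*(-611))*(-66493 - 213467) = (373536 + 76986)*(-279960) = 450522*(-279960) = -126128139120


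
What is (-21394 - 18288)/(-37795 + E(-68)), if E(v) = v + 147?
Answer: 19841/18858 ≈ 1.0521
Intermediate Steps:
E(v) = 147 + v
(-21394 - 18288)/(-37795 + E(-68)) = (-21394 - 18288)/(-37795 + (147 - 68)) = -39682/(-37795 + 79) = -39682/(-37716) = -39682*(-1/37716) = 19841/18858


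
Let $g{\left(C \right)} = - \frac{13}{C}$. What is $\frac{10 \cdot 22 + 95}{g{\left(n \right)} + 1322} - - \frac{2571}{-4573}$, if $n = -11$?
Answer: $- \frac{4315092}{13312003} \approx -0.32415$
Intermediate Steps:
$\frac{10 \cdot 22 + 95}{g{\left(n \right)} + 1322} - - \frac{2571}{-4573} = \frac{10 \cdot 22 + 95}{- \frac{13}{-11} + 1322} - - \frac{2571}{-4573} = \frac{220 + 95}{\left(-13\right) \left(- \frac{1}{11}\right) + 1322} - \left(-2571\right) \left(- \frac{1}{4573}\right) = \frac{315}{\frac{13}{11} + 1322} - \frac{2571}{4573} = \frac{315}{\frac{14555}{11}} - \frac{2571}{4573} = 315 \cdot \frac{11}{14555} - \frac{2571}{4573} = \frac{693}{2911} - \frac{2571}{4573} = - \frac{4315092}{13312003}$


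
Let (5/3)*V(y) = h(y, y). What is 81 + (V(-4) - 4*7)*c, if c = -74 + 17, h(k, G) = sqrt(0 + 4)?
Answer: 8043/5 ≈ 1608.6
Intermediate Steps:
h(k, G) = 2 (h(k, G) = sqrt(4) = 2)
V(y) = 6/5 (V(y) = (3/5)*2 = 6/5)
c = -57
81 + (V(-4) - 4*7)*c = 81 + (6/5 - 4*7)*(-57) = 81 + (6/5 - 28)*(-57) = 81 - 134/5*(-57) = 81 + 7638/5 = 8043/5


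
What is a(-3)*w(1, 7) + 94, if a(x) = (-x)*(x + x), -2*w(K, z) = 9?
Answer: 175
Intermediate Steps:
w(K, z) = -9/2 (w(K, z) = -1/2*9 = -9/2)
a(x) = -2*x**2 (a(x) = (-x)*(2*x) = -2*x**2)
a(-3)*w(1, 7) + 94 = -2*(-3)**2*(-9/2) + 94 = -2*9*(-9/2) + 94 = -18*(-9/2) + 94 = 81 + 94 = 175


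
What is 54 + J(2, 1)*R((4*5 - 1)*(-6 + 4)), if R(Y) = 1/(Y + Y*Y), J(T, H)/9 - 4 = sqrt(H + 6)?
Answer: 37980/703 + 9*sqrt(7)/1406 ≈ 54.043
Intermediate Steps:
J(T, H) = 36 + 9*sqrt(6 + H) (J(T, H) = 36 + 9*sqrt(H + 6) = 36 + 9*sqrt(6 + H))
R(Y) = 1/(Y + Y**2)
54 + J(2, 1)*R((4*5 - 1)*(-6 + 4)) = 54 + (36 + 9*sqrt(6 + 1))*(1/((((4*5 - 1)*(-6 + 4)))*(1 + (4*5 - 1)*(-6 + 4)))) = 54 + (36 + 9*sqrt(7))*(1/((((20 - 1)*(-2)))*(1 + (20 - 1)*(-2)))) = 54 + (36 + 9*sqrt(7))*(1/(((19*(-2)))*(1 + 19*(-2)))) = 54 + (36 + 9*sqrt(7))*(1/((-38)*(1 - 38))) = 54 + (36 + 9*sqrt(7))*(-1/38/(-37)) = 54 + (36 + 9*sqrt(7))*(-1/38*(-1/37)) = 54 + (36 + 9*sqrt(7))*(1/1406) = 54 + (18/703 + 9*sqrt(7)/1406) = 37980/703 + 9*sqrt(7)/1406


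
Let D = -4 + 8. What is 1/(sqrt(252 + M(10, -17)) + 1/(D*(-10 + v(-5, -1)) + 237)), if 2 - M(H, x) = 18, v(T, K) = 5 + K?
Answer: -213/10707083 + 90738*sqrt(59)/10707083 ≈ 0.065075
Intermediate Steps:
M(H, x) = -16 (M(H, x) = 2 - 1*18 = 2 - 18 = -16)
D = 4
1/(sqrt(252 + M(10, -17)) + 1/(D*(-10 + v(-5, -1)) + 237)) = 1/(sqrt(252 - 16) + 1/(4*(-10 + (5 - 1)) + 237)) = 1/(sqrt(236) + 1/(4*(-10 + 4) + 237)) = 1/(2*sqrt(59) + 1/(4*(-6) + 237)) = 1/(2*sqrt(59) + 1/(-24 + 237)) = 1/(2*sqrt(59) + 1/213) = 1/(1/213 + 2*sqrt(59))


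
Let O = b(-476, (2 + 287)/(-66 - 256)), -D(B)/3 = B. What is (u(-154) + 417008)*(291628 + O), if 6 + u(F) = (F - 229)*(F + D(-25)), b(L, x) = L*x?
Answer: 3004359462930/23 ≈ 1.3062e+11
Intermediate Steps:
D(B) = -3*B
u(F) = -6 + (-229 + F)*(75 + F) (u(F) = -6 + (F - 229)*(F - 3*(-25)) = -6 + (-229 + F)*(F + 75) = -6 + (-229 + F)*(75 + F))
O = 9826/23 (O = -476*(2 + 287)/(-66 - 256) = -137564/(-322) = -137564*(-1)/322 = -476*(-289/322) = 9826/23 ≈ 427.22)
(u(-154) + 417008)*(291628 + O) = ((-17181 + (-154)² - 154*(-154)) + 417008)*(291628 + 9826/23) = ((-17181 + 23716 + 23716) + 417008)*(6717270/23) = (30251 + 417008)*(6717270/23) = 447259*(6717270/23) = 3004359462930/23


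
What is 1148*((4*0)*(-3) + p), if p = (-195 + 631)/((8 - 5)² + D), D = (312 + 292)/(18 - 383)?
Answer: 26098960/383 ≈ 68144.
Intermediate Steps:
D = -604/365 (D = 604/(-365) = 604*(-1/365) = -604/365 ≈ -1.6548)
p = 159140/2681 (p = (-195 + 631)/((8 - 5)² - 604/365) = 436/(3² - 604/365) = 436/(9 - 604/365) = 436/(2681/365) = 436*(365/2681) = 159140/2681 ≈ 59.358)
1148*((4*0)*(-3) + p) = 1148*((4*0)*(-3) + 159140/2681) = 1148*(0*(-3) + 159140/2681) = 1148*(0 + 159140/2681) = 1148*(159140/2681) = 26098960/383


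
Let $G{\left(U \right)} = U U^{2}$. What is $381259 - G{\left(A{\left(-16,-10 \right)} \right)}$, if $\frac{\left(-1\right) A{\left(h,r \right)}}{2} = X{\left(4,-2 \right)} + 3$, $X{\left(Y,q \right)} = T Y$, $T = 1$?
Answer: $384003$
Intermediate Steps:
$X{\left(Y,q \right)} = Y$ ($X{\left(Y,q \right)} = 1 Y = Y$)
$A{\left(h,r \right)} = -14$ ($A{\left(h,r \right)} = - 2 \left(4 + 3\right) = \left(-2\right) 7 = -14$)
$G{\left(U \right)} = U^{3}$
$381259 - G{\left(A{\left(-16,-10 \right)} \right)} = 381259 - \left(-14\right)^{3} = 381259 - -2744 = 381259 + 2744 = 384003$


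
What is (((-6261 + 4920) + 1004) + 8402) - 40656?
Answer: -32591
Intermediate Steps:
(((-6261 + 4920) + 1004) + 8402) - 40656 = ((-1341 + 1004) + 8402) - 40656 = (-337 + 8402) - 40656 = 8065 - 40656 = -32591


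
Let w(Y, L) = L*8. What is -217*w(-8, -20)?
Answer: 34720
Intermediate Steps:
w(Y, L) = 8*L
-217*w(-8, -20) = -1736*(-20) = -217*(-160) = 34720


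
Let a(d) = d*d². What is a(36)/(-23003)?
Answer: -46656/23003 ≈ -2.0283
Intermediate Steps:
a(d) = d³
a(36)/(-23003) = 36³/(-23003) = 46656*(-1/23003) = -46656/23003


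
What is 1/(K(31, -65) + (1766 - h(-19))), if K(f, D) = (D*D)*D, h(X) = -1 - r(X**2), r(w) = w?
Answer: -1/272497 ≈ -3.6698e-6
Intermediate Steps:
h(X) = -1 - X**2
K(f, D) = D**3 (K(f, D) = D**2*D = D**3)
1/(K(31, -65) + (1766 - h(-19))) = 1/((-65)**3 + (1766 - (-1 - 1*(-19)**2))) = 1/(-274625 + (1766 - (-1 - 1*361))) = 1/(-274625 + (1766 - (-1 - 361))) = 1/(-274625 + (1766 - 1*(-362))) = 1/(-274625 + (1766 + 362)) = 1/(-274625 + 2128) = 1/(-272497) = -1/272497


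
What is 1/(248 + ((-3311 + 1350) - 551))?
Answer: -1/2264 ≈ -0.00044170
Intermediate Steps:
1/(248 + ((-3311 + 1350) - 551)) = 1/(248 + (-1961 - 551)) = 1/(248 - 2512) = 1/(-2264) = -1/2264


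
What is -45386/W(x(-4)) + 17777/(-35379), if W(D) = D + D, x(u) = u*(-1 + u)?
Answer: -803211187/707580 ≈ -1135.2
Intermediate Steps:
W(D) = 2*D
-45386/W(x(-4)) + 17777/(-35379) = -45386*(-1/(8*(-1 - 4))) + 17777/(-35379) = -45386/(2*(-4*(-5))) + 17777*(-1/35379) = -45386/(2*20) - 17777/35379 = -45386/40 - 17777/35379 = -45386*1/40 - 17777/35379 = -22693/20 - 17777/35379 = -803211187/707580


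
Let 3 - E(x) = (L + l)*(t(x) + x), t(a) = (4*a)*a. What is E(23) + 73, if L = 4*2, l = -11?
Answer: 6493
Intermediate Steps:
t(a) = 4*a²
L = 8
E(x) = 3 + 3*x + 12*x² (E(x) = 3 - (8 - 11)*(4*x² + x) = 3 - (-3)*(x + 4*x²) = 3 - (-12*x² - 3*x) = 3 + (3*x + 12*x²) = 3 + 3*x + 12*x²)
E(23) + 73 = (3 + 3*23 + 12*23²) + 73 = (3 + 69 + 12*529) + 73 = (3 + 69 + 6348) + 73 = 6420 + 73 = 6493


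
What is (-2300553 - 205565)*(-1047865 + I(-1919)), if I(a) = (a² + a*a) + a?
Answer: -15826982237884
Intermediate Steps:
I(a) = a + 2*a² (I(a) = (a² + a²) + a = 2*a² + a = a + 2*a²)
(-2300553 - 205565)*(-1047865 + I(-1919)) = (-2300553 - 205565)*(-1047865 - 1919*(1 + 2*(-1919))) = -2506118*(-1047865 - 1919*(1 - 3838)) = -2506118*(-1047865 - 1919*(-3837)) = -2506118*(-1047865 + 7363203) = -2506118*6315338 = -15826982237884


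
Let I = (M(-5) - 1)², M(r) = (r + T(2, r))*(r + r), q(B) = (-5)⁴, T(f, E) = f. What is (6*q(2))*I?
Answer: 3153750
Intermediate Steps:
q(B) = 625
M(r) = 2*r*(2 + r) (M(r) = (r + 2)*(r + r) = (2 + r)*(2*r) = 2*r*(2 + r))
I = 841 (I = (2*(-5)*(2 - 5) - 1)² = (2*(-5)*(-3) - 1)² = (30 - 1)² = 29² = 841)
(6*q(2))*I = (6*625)*841 = 3750*841 = 3153750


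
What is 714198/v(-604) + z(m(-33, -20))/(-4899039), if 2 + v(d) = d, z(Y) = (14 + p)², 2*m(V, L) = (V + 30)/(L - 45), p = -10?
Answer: -583147310903/494802939 ≈ -1178.5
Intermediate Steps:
m(V, L) = (30 + V)/(2*(-45 + L)) (m(V, L) = ((V + 30)/(L - 45))/2 = ((30 + V)/(-45 + L))/2 = (30 + V)/(2*(-45 + L)))
z(Y) = 16 (z(Y) = (14 - 10)² = 4² = 16)
v(d) = -2 + d
714198/v(-604) + z(m(-33, -20))/(-4899039) = 714198/(-2 - 604) + 16/(-4899039) = 714198/(-606) + 16*(-1/4899039) = 714198*(-1/606) - 16/4899039 = -119033/101 - 16/4899039 = -583147310903/494802939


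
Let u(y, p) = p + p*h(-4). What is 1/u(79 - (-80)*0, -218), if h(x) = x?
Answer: 1/654 ≈ 0.0015291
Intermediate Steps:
u(y, p) = -3*p (u(y, p) = p + p*(-4) = p - 4*p = -3*p)
1/u(79 - (-80)*0, -218) = 1/(-3*(-218)) = 1/654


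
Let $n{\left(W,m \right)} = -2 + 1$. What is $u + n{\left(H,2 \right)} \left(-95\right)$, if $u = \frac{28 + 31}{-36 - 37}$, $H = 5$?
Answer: $\frac{6876}{73} \approx 94.192$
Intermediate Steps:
$n{\left(W,m \right)} = -1$
$u = - \frac{59}{73}$ ($u = \frac{59}{-73} = 59 \left(- \frac{1}{73}\right) = - \frac{59}{73} \approx -0.80822$)
$u + n{\left(H,2 \right)} \left(-95\right) = - \frac{59}{73} - -95 = - \frac{59}{73} + 95 = \frac{6876}{73}$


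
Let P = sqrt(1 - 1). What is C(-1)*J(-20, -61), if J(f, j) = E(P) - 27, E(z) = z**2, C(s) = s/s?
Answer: -27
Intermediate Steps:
P = 0 (P = sqrt(0) = 0)
C(s) = 1
J(f, j) = -27 (J(f, j) = 0**2 - 27 = 0 - 27 = -27)
C(-1)*J(-20, -61) = 1*(-27) = -27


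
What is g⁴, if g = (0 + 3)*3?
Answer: 6561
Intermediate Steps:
g = 9 (g = 3*3 = 9)
g⁴ = 9⁴ = 6561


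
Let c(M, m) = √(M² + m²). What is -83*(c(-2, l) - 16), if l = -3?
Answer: 1328 - 83*√13 ≈ 1028.7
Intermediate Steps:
-83*(c(-2, l) - 16) = -83*(√((-2)² + (-3)²) - 16) = -83*(√(4 + 9) - 16) = -83*(√13 - 16) = -83*(-16 + √13) = 1328 - 83*√13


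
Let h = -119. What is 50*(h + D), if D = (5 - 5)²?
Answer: -5950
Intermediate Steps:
D = 0 (D = 0² = 0)
50*(h + D) = 50*(-119 + 0) = 50*(-119) = -5950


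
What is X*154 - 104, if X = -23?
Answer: -3646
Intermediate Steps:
X*154 - 104 = -23*154 - 104 = -3542 - 104 = -3646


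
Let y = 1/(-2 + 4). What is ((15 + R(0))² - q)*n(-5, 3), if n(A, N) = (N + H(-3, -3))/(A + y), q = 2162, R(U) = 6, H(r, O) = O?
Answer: 0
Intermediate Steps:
y = ½ (y = 1/2 = ½ ≈ 0.50000)
n(A, N) = (-3 + N)/(½ + A) (n(A, N) = (N - 3)/(A + ½) = (-3 + N)/(½ + A))
((15 + R(0))² - q)*n(-5, 3) = ((15 + 6)² - 1*2162)*(2*(-3 + 3)/(1 + 2*(-5))) = (21² - 2162)*(2*0/(1 - 10)) = (441 - 2162)*(2*0/(-9)) = -3442*(-1)*0/9 = -1721*0 = 0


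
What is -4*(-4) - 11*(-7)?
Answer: 93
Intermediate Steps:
-4*(-4) - 11*(-7) = 16 + 77 = 93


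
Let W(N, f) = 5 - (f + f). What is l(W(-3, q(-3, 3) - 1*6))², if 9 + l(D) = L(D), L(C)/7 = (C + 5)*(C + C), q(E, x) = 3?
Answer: 6027025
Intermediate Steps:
L(C) = 14*C*(5 + C) (L(C) = 7*((C + 5)*(C + C)) = 7*((5 + C)*(2*C)) = 7*(2*C*(5 + C)) = 14*C*(5 + C))
W(N, f) = 5 - 2*f
l(D) = -9 + 14*D*(5 + D)
l(W(-3, q(-3, 3) - 1*6))² = (-9 + 14*(5 - 2*(3 - 1*6))*(5 + (5 - 2*(3 - 1*6))))² = (-9 + 14*(5 - 2*(3 - 6))*(5 + (5 - 2*(3 - 6))))² = (-9 + 14*(5 - 2*(-3))*(5 + (5 - 2*(-3))))² = (-9 + 14*(5 + 6)*(5 + (5 + 6)))² = (-9 + 14*11*(5 + 11))² = (-9 + 14*11*16)² = (-9 + 2464)² = 2455² = 6027025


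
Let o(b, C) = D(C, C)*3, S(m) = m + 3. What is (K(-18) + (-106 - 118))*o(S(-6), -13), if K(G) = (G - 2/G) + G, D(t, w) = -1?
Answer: 2339/3 ≈ 779.67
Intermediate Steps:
S(m) = 3 + m
o(b, C) = -3 (o(b, C) = -1*3 = -3)
K(G) = -2/G + 2*G
(K(-18) + (-106 - 118))*o(S(-6), -13) = ((-2/(-18) + 2*(-18)) + (-106 - 118))*(-3) = ((-2*(-1/18) - 36) - 224)*(-3) = ((1/9 - 36) - 224)*(-3) = (-323/9 - 224)*(-3) = -2339/9*(-3) = 2339/3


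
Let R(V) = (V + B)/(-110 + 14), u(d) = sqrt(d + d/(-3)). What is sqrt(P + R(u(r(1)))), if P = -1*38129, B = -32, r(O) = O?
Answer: sqrt(-21962112 - 2*sqrt(6))/24 ≈ 195.27*I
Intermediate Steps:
u(d) = sqrt(6)*sqrt(d)/3 (u(d) = sqrt(d + d*(-1/3)) = sqrt(d - d/3) = sqrt(2*d/3) = sqrt(6)*sqrt(d)/3)
P = -38129
R(V) = 1/3 - V/96 (R(V) = (V - 32)/(-110 + 14) = (-32 + V)/(-96) = (-32 + V)*(-1/96) = 1/3 - V/96)
sqrt(P + R(u(r(1)))) = sqrt(-38129 + (1/3 - sqrt(6)*sqrt(1)/288)) = sqrt(-38129 + (1/3 - sqrt(6)/288)) = sqrt(-114386/3 - sqrt(6)/288)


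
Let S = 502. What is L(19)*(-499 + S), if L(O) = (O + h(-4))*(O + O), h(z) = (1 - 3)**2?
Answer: 2622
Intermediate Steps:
h(z) = 4 (h(z) = (-2)**2 = 4)
L(O) = 2*O*(4 + O) (L(O) = (O + 4)*(O + O) = (4 + O)*(2*O) = 2*O*(4 + O))
L(19)*(-499 + S) = (2*19*(4 + 19))*(-499 + 502) = (2*19*23)*3 = 874*3 = 2622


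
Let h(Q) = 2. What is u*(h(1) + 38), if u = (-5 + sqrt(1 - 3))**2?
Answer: 920 - 400*I*sqrt(2) ≈ 920.0 - 565.69*I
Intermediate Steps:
u = (-5 + I*sqrt(2))**2 (u = (-5 + sqrt(-2))**2 = (-5 + I*sqrt(2))**2 ≈ 23.0 - 14.142*I)
u*(h(1) + 38) = (5 - I*sqrt(2))**2*(2 + 38) = (5 - I*sqrt(2))**2*40 = 40*(5 - I*sqrt(2))**2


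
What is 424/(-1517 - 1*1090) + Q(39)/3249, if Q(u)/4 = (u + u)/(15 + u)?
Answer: -4087540/25410429 ≈ -0.16086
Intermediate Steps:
Q(u) = 8*u/(15 + u) (Q(u) = 4*((u + u)/(15 + u)) = 4*((2*u)/(15 + u)) = 4*(2*u/(15 + u)) = 8*u/(15 + u))
424/(-1517 - 1*1090) + Q(39)/3249 = 424/(-1517 - 1*1090) + (8*39/(15 + 39))/3249 = 424/(-1517 - 1090) + (8*39/54)*(1/3249) = 424/(-2607) + (8*39*(1/54))*(1/3249) = 424*(-1/2607) + (52/9)*(1/3249) = -424/2607 + 52/29241 = -4087540/25410429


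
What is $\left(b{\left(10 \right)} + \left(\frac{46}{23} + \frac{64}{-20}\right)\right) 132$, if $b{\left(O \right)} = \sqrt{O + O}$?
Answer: $- \frac{792}{5} + 264 \sqrt{5} \approx 431.92$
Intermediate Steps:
$b{\left(O \right)} = \sqrt{2} \sqrt{O}$ ($b{\left(O \right)} = \sqrt{2 O} = \sqrt{2} \sqrt{O}$)
$\left(b{\left(10 \right)} + \left(\frac{46}{23} + \frac{64}{-20}\right)\right) 132 = \left(\sqrt{2} \sqrt{10} + \left(\frac{46}{23} + \frac{64}{-20}\right)\right) 132 = \left(2 \sqrt{5} + \left(46 \cdot \frac{1}{23} + 64 \left(- \frac{1}{20}\right)\right)\right) 132 = \left(2 \sqrt{5} + \left(2 - \frac{16}{5}\right)\right) 132 = \left(2 \sqrt{5} - \frac{6}{5}\right) 132 = \left(- \frac{6}{5} + 2 \sqrt{5}\right) 132 = - \frac{792}{5} + 264 \sqrt{5}$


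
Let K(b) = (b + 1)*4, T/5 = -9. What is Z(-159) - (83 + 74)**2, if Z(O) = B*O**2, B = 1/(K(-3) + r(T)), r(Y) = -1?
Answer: -27458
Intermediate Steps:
T = -45 (T = 5*(-9) = -45)
K(b) = 4 + 4*b (K(b) = (1 + b)*4 = 4 + 4*b)
B = -1/9 (B = 1/((4 + 4*(-3)) - 1) = 1/((4 - 12) - 1) = 1/(-8 - 1) = 1/(-9) = -1/9 ≈ -0.11111)
Z(O) = -O**2/9
Z(-159) - (83 + 74)**2 = -1/9*(-159)**2 - (83 + 74)**2 = -1/9*25281 - 1*157**2 = -2809 - 1*24649 = -2809 - 24649 = -27458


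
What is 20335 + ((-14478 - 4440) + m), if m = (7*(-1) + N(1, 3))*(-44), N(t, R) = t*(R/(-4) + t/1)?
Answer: 1714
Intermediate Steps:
N(t, R) = t*(t - R/4) (N(t, R) = t*(R*(-¼) + t*1) = t*(-R/4 + t) = t*(t - R/4))
m = 297 (m = (7*(-1) + (¼)*1*(-1*3 + 4*1))*(-44) = (-7 + (¼)*1*(-3 + 4))*(-44) = (-7 + (¼)*1*1)*(-44) = (-7 + ¼)*(-44) = -27/4*(-44) = 297)
20335 + ((-14478 - 4440) + m) = 20335 + ((-14478 - 4440) + 297) = 20335 + (-18918 + 297) = 20335 - 18621 = 1714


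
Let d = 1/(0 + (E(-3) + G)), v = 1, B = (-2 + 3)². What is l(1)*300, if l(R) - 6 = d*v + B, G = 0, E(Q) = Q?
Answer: 2000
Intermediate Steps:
B = 1 (B = 1² = 1)
d = -⅓ (d = 1/(0 + (-3 + 0)) = 1/(0 - 3) = 1/(-3) = -⅓ ≈ -0.33333)
l(R) = 20/3 (l(R) = 6 + (-⅓*1 + 1) = 6 + (-⅓ + 1) = 6 + ⅔ = 20/3)
l(1)*300 = (20/3)*300 = 2000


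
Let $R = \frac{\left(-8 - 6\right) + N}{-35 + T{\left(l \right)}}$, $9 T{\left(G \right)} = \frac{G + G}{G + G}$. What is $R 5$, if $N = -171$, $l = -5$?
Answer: $\frac{8325}{314} \approx 26.513$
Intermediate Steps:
$T{\left(G \right)} = \frac{1}{9}$ ($T{\left(G \right)} = \frac{\left(G + G\right) \frac{1}{G + G}}{9} = \frac{2 G \frac{1}{2 G}}{9} = \frac{1}{9} \cdot 1 = \frac{1}{9}$)
$R = \frac{1665}{314}$ ($R = \frac{\left(-8 - 6\right) - 171}{-35 + \frac{1}{9}} = \frac{\left(-8 - 6\right) - 171}{- \frac{314}{9}} = \left(-14 - 171\right) \left(- \frac{9}{314}\right) = \left(-185\right) \left(- \frac{9}{314}\right) = \frac{1665}{314} \approx 5.3026$)
$R 5 = \frac{1665}{314} \cdot 5 = \frac{8325}{314}$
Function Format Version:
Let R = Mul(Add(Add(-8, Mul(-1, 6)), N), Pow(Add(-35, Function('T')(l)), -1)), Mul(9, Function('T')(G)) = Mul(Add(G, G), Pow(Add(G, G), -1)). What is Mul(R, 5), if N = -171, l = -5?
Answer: Rational(8325, 314) ≈ 26.513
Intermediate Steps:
Function('T')(G) = Rational(1, 9) (Function('T')(G) = Mul(Rational(1, 9), Mul(Add(G, G), Pow(Add(G, G), -1))) = Mul(Rational(1, 9), Mul(Mul(2, G), Pow(Mul(2, G), -1))) = Mul(Rational(1, 9), Mul(Mul(2, G), Mul(Rational(1, 2), Pow(G, -1)))) = Mul(Rational(1, 9), 1) = Rational(1, 9))
R = Rational(1665, 314) (R = Mul(Add(Add(-8, Mul(-1, 6)), -171), Pow(Add(-35, Rational(1, 9)), -1)) = Mul(Add(Add(-8, -6), -171), Pow(Rational(-314, 9), -1)) = Mul(Add(-14, -171), Rational(-9, 314)) = Mul(-185, Rational(-9, 314)) = Rational(1665, 314) ≈ 5.3026)
Mul(R, 5) = Mul(Rational(1665, 314), 5) = Rational(8325, 314)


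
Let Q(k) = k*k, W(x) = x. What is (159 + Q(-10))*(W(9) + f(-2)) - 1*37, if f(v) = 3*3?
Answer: 4625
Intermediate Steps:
f(v) = 9
Q(k) = k**2
(159 + Q(-10))*(W(9) + f(-2)) - 1*37 = (159 + (-10)**2)*(9 + 9) - 1*37 = (159 + 100)*18 - 37 = 259*18 - 37 = 4662 - 37 = 4625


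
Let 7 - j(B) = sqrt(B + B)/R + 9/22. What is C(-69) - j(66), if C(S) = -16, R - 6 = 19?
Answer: -497/22 + 2*sqrt(33)/25 ≈ -22.131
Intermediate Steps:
R = 25 (R = 6 + 19 = 25)
j(B) = 145/22 - sqrt(2)*sqrt(B)/25 (j(B) = 7 - (sqrt(B + B)/25 + 9/22) = 7 - (sqrt(2*B)*(1/25) + 9*(1/22)) = 7 - ((sqrt(2)*sqrt(B))*(1/25) + 9/22) = 7 - (sqrt(2)*sqrt(B)/25 + 9/22) = 7 - (9/22 + sqrt(2)*sqrt(B)/25) = 7 + (-9/22 - sqrt(2)*sqrt(B)/25) = 145/22 - sqrt(2)*sqrt(B)/25)
C(-69) - j(66) = -16 - (145/22 - sqrt(2)*sqrt(66)/25) = -16 - (145/22 - 2*sqrt(33)/25) = -16 + (-145/22 + 2*sqrt(33)/25) = -497/22 + 2*sqrt(33)/25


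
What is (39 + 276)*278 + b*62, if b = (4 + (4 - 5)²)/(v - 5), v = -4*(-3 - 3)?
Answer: 1664140/19 ≈ 87586.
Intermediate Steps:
v = 24 (v = -4*(-6) = 24)
b = 5/19 (b = (4 + (4 - 5)²)/(24 - 5) = (4 + (-1)²)/19 = (4 + 1)*(1/19) = 5*(1/19) = 5/19 ≈ 0.26316)
(39 + 276)*278 + b*62 = (39 + 276)*278 + (5/19)*62 = 315*278 + 310/19 = 87570 + 310/19 = 1664140/19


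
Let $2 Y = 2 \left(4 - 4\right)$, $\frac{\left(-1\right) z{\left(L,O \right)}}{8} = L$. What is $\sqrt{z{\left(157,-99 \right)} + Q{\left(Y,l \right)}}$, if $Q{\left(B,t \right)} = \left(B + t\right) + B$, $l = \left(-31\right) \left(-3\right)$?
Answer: $i \sqrt{1163} \approx 34.103 i$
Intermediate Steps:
$l = 93$
$z{\left(L,O \right)} = - 8 L$
$Y = 0$ ($Y = \frac{2 \left(4 - 4\right)}{2} = \frac{2 \cdot 0}{2} = \frac{1}{2} \cdot 0 = 0$)
$Q{\left(B,t \right)} = t + 2 B$
$\sqrt{z{\left(157,-99 \right)} + Q{\left(Y,l \right)}} = \sqrt{\left(-8\right) 157 + \left(93 + 2 \cdot 0\right)} = \sqrt{-1256 + \left(93 + 0\right)} = \sqrt{-1256 + 93} = \sqrt{-1163} = i \sqrt{1163}$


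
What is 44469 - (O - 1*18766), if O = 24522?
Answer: 38713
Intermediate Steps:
44469 - (O - 1*18766) = 44469 - (24522 - 1*18766) = 44469 - (24522 - 18766) = 44469 - 1*5756 = 44469 - 5756 = 38713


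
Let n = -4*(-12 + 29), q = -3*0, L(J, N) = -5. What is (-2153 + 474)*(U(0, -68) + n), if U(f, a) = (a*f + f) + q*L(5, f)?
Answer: 114172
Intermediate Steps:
q = 0
n = -68 (n = -4*17 = -68)
U(f, a) = f + a*f (U(f, a) = (a*f + f) + 0*(-5) = (f + a*f) + 0 = f + a*f)
(-2153 + 474)*(U(0, -68) + n) = (-2153 + 474)*(0*(1 - 68) - 68) = -1679*(0*(-67) - 68) = -1679*(0 - 68) = -1679*(-68) = 114172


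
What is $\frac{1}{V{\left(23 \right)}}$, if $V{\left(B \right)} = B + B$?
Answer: $\frac{1}{46} \approx 0.021739$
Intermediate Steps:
$V{\left(B \right)} = 2 B$
$\frac{1}{V{\left(23 \right)}} = \frac{1}{2 \cdot 23} = \frac{1}{46}$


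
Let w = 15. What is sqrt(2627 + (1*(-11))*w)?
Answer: sqrt(2462) ≈ 49.619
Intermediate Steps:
sqrt(2627 + (1*(-11))*w) = sqrt(2627 + (1*(-11))*15) = sqrt(2627 - 11*15) = sqrt(2627 - 165) = sqrt(2462)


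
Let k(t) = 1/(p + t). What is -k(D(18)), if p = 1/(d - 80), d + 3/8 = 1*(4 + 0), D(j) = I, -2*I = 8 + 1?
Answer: 1222/5515 ≈ 0.22158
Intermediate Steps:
I = -9/2 (I = -(8 + 1)/2 = -1/2*9 = -9/2 ≈ -4.5000)
D(j) = -9/2
d = 29/8 (d = -3/8 + 1*(4 + 0) = -3/8 + 1*4 = -3/8 + 4 = 29/8 ≈ 3.6250)
p = -8/611 (p = 1/(29/8 - 80) = 1/(-611/8) = -8/611 ≈ -0.013093)
k(t) = 1/(-8/611 + t)
-k(D(18)) = -611/(-8 + 611*(-9/2)) = -611/(-8 - 5499/2) = -611/(-5515/2) = -611*(-2)/5515 = -1*(-1222/5515) = 1222/5515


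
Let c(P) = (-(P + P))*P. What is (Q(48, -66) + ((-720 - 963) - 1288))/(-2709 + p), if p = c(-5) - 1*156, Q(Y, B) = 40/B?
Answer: 98063/96195 ≈ 1.0194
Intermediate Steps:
c(P) = -2*P² (c(P) = (-2*P)*P = -2*P²)
p = -206 (p = -2*(-5)² - 1*156 = -2*25 - 156 = -50 - 156 = -206)
(Q(48, -66) + ((-720 - 963) - 1288))/(-2709 + p) = (40/(-66) + ((-720 - 963) - 1288))/(-2709 - 206) = (40*(-1/66) + (-1683 - 1288))/(-2915) = (-20/33 - 2971)*(-1/2915) = -98063/33*(-1/2915) = 98063/96195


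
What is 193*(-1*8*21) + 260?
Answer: -32164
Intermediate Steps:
193*(-1*8*21) + 260 = 193*(-8*21) + 260 = 193*(-168) + 260 = -32424 + 260 = -32164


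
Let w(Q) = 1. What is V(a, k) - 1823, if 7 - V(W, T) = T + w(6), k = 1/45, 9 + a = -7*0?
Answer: -81766/45 ≈ -1817.0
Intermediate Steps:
a = -9 (a = -9 - 7*0 = -9 + 0 = -9)
k = 1/45 ≈ 0.022222
V(W, T) = 6 - T (V(W, T) = 7 - (T + 1) = 7 - (1 + T) = 7 + (-1 - T) = 6 - T)
V(a, k) - 1823 = (6 - 1*1/45) - 1823 = (6 - 1/45) - 1823 = 269/45 - 1823 = -81766/45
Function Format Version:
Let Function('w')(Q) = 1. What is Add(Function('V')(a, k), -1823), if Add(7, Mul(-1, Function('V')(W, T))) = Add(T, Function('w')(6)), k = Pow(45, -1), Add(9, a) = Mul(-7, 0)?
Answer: Rational(-81766, 45) ≈ -1817.0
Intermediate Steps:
a = -9 (a = Add(-9, Mul(-7, 0)) = Add(-9, 0) = -9)
k = Rational(1, 45) ≈ 0.022222
Function('V')(W, T) = Add(6, Mul(-1, T)) (Function('V')(W, T) = Add(7, Mul(-1, Add(T, 1))) = Add(7, Mul(-1, Add(1, T))) = Add(7, Add(-1, Mul(-1, T))) = Add(6, Mul(-1, T)))
Add(Function('V')(a, k), -1823) = Add(Add(6, Mul(-1, Rational(1, 45))), -1823) = Add(Add(6, Rational(-1, 45)), -1823) = Add(Rational(269, 45), -1823) = Rational(-81766, 45)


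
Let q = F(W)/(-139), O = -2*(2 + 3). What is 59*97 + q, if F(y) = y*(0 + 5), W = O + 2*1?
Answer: 795537/139 ≈ 5723.3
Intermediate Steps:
O = -10 (O = -2*5 = -10)
W = -8 (W = -10 + 2*1 = -10 + 2 = -8)
F(y) = 5*y (F(y) = y*5 = 5*y)
q = 40/139 (q = (5*(-8))/(-139) = -40*(-1/139) = 40/139 ≈ 0.28777)
59*97 + q = 59*97 + 40/139 = 5723 + 40/139 = 795537/139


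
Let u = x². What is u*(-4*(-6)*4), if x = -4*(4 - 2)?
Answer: 6144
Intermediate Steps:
x = -8 (x = -4*2 = -8)
u = 64 (u = (-8)² = 64)
u*(-4*(-6)*4) = 64*(-4*(-6)*4) = 64*(24*4) = 64*96 = 6144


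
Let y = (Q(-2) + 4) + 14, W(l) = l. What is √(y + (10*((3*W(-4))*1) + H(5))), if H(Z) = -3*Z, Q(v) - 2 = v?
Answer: 3*I*√13 ≈ 10.817*I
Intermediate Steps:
Q(v) = 2 + v
y = 18 (y = ((2 - 2) + 4) + 14 = (0 + 4) + 14 = 4 + 14 = 18)
√(y + (10*((3*W(-4))*1) + H(5))) = √(18 + (10*((3*(-4))*1) - 3*5)) = √(18 + (10*(-12*1) - 15)) = √(18 + (10*(-12) - 15)) = √(18 + (-120 - 15)) = √(18 - 135) = √(-117) = 3*I*√13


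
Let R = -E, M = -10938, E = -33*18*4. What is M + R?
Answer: -8562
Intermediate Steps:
E = -2376 (E = -594*4 = -2376)
R = 2376 (R = -1*(-2376) = 2376)
M + R = -10938 + 2376 = -8562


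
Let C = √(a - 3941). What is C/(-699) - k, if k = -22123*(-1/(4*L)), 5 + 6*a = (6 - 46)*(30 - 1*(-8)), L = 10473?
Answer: -22123/41892 - I*√151026/4194 ≈ -0.5281 - 0.092661*I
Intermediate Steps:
a = -1525/6 (a = -⅚ + ((6 - 46)*(30 - 1*(-8)))/6 = -⅚ + (-40*(30 + 8))/6 = -⅚ + (-40*38)/6 = -⅚ + (⅙)*(-1520) = -⅚ - 760/3 = -1525/6 ≈ -254.17)
C = I*√151026/6 (C = √(-1525/6 - 3941) = √(-25171/6) = I*√151026/6 ≈ 64.77*I)
k = 22123/41892 (k = -22123/((-4*10473)) = -22123/(-41892) = -22123*(-1/41892) = 22123/41892 ≈ 0.52810)
C/(-699) - k = (I*√151026/6)/(-699) - 1*22123/41892 = (I*√151026/6)*(-1/699) - 22123/41892 = -I*√151026/4194 - 22123/41892 = -22123/41892 - I*√151026/4194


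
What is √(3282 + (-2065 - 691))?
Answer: √526 ≈ 22.935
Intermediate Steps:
√(3282 + (-2065 - 691)) = √(3282 - 2756) = √526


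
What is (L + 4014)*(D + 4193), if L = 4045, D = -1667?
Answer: 20357034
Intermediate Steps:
(L + 4014)*(D + 4193) = (4045 + 4014)*(-1667 + 4193) = 8059*2526 = 20357034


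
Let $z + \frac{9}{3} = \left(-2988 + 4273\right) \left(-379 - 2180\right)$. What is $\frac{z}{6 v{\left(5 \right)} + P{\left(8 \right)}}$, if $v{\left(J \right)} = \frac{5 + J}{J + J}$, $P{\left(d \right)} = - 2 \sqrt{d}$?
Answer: $-4932477 - 3288318 \sqrt{2} \approx -9.5829 \cdot 10^{6}$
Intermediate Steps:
$z = -3288318$ ($z = -3 + \left(-2988 + 4273\right) \left(-379 - 2180\right) = -3 + 1285 \left(-2559\right) = -3 - 3288315 = -3288318$)
$v{\left(J \right)} = \frac{5 + J}{2 J}$
$\frac{z}{6 v{\left(5 \right)} + P{\left(8 \right)}} = - \frac{3288318}{6 \frac{5 + 5}{2 \cdot 5} - 2 \sqrt{8}} = - \frac{3288318}{6 \cdot \frac{1}{2} \cdot \frac{1}{5} \cdot 10 - 2 \cdot 2 \sqrt{2}} = - \frac{3288318}{6 \cdot 1 - 4 \sqrt{2}} = - \frac{3288318}{6 - 4 \sqrt{2}}$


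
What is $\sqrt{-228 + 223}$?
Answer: $i \sqrt{5} \approx 2.2361 i$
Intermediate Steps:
$\sqrt{-228 + 223} = \sqrt{-5} = i \sqrt{5}$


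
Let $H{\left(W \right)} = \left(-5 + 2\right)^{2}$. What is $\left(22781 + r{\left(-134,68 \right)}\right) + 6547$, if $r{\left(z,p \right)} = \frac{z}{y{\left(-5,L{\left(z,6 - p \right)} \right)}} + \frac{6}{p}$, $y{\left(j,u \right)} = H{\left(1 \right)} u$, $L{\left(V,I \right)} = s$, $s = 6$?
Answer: $\frac{26920907}{918} \approx 29326.0$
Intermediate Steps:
$L{\left(V,I \right)} = 6$
$H{\left(W \right)} = 9$ ($H{\left(W \right)} = \left(-3\right)^{2} = 9$)
$y{\left(j,u \right)} = 9 u$
$r{\left(z,p \right)} = \frac{6}{p} + \frac{z}{54}$ ($r{\left(z,p \right)} = \frac{z}{9 \cdot 6} + \frac{6}{p} = \frac{z}{54} + \frac{6}{p} = \frac{6}{p} + \frac{z}{54}$)
$\left(22781 + r{\left(-134,68 \right)}\right) + 6547 = \left(22781 + \left(\frac{6}{68} + \frac{1}{54} \left(-134\right)\right)\right) + 6547 = \left(22781 + \left(6 \cdot \frac{1}{68} - \frac{67}{27}\right)\right) + 6547 = \left(22781 + \left(\frac{3}{34} - \frac{67}{27}\right)\right) + 6547 = \left(22781 - \frac{2197}{918}\right) + 6547 = \frac{20910761}{918} + 6547 = \frac{26920907}{918}$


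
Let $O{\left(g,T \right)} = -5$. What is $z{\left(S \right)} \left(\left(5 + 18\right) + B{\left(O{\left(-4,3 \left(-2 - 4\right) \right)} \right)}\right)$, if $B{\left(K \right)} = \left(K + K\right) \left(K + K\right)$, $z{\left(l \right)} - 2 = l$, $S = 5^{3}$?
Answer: $15621$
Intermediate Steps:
$S = 125$
$z{\left(l \right)} = 2 + l$
$B{\left(K \right)} = 4 K^{2}$ ($B{\left(K \right)} = 2 K 2 K = 4 K^{2}$)
$z{\left(S \right)} \left(\left(5 + 18\right) + B{\left(O{\left(-4,3 \left(-2 - 4\right) \right)} \right)}\right) = \left(2 + 125\right) \left(\left(5 + 18\right) + 4 \left(-5\right)^{2}\right) = 127 \left(23 + 4 \cdot 25\right) = 127 \left(23 + 100\right) = 127 \cdot 123 = 15621$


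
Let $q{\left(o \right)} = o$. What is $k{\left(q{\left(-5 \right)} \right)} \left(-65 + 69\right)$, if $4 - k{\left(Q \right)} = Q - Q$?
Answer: $16$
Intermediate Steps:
$k{\left(Q \right)} = 4$ ($k{\left(Q \right)} = 4 - \left(Q - Q\right) = 4 - 0 = 4 + 0 = 4$)
$k{\left(q{\left(-5 \right)} \right)} \left(-65 + 69\right) = 4 \left(-65 + 69\right) = 4 \cdot 4 = 16$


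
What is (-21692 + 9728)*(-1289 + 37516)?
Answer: -433419828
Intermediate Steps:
(-21692 + 9728)*(-1289 + 37516) = -11964*36227 = -433419828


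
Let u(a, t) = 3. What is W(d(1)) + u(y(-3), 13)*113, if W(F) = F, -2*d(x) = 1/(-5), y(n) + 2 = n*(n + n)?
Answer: 3391/10 ≈ 339.10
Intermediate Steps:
y(n) = -2 + 2*n² (y(n) = -2 + n*(n + n) = -2 + n*(2*n) = -2 + 2*n²)
d(x) = ⅒ (d(x) = -1/(2*(-5)) = -(-1)/(2*5) = -½*(-⅕) = ⅒)
W(d(1)) + u(y(-3), 13)*113 = ⅒ + 3*113 = ⅒ + 339 = 3391/10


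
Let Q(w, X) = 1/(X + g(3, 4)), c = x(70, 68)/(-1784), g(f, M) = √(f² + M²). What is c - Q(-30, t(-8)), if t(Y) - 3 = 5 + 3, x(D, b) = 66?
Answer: -355/3568 ≈ -0.099496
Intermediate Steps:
g(f, M) = √(M² + f²)
t(Y) = 11 (t(Y) = 3 + (5 + 3) = 3 + 8 = 11)
c = -33/892 (c = 66/(-1784) = 66*(-1/1784) = -33/892 ≈ -0.036996)
Q(w, X) = 1/(5 + X) (Q(w, X) = 1/(X + √(4² + 3²)) = 1/(X + √(16 + 9)) = 1/(X + √25) = 1/(X + 5) = 1/(5 + X))
c - Q(-30, t(-8)) = -33/892 - 1/(5 + 11) = -33/892 - 1/16 = -355/3568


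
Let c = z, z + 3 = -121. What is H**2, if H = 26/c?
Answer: 169/3844 ≈ 0.043965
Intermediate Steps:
z = -124 (z = -3 - 121 = -124)
c = -124
H = -13/62 (H = 26/(-124) = 26*(-1/124) = -13/62 ≈ -0.20968)
H**2 = (-13/62)**2 = 169/3844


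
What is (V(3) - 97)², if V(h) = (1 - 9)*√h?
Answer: 9601 + 1552*√3 ≈ 12289.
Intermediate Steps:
V(h) = -8*√h
(V(3) - 97)² = (-8*√3 - 97)² = (-97 - 8*√3)²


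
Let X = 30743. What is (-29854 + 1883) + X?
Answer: 2772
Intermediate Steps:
(-29854 + 1883) + X = (-29854 + 1883) + 30743 = -27971 + 30743 = 2772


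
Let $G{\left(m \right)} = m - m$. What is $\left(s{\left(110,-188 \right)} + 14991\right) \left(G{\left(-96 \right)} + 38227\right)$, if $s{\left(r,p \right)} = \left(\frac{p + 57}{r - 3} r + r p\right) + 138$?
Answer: $- \frac{23256045309}{107} \approx -2.1735 \cdot 10^{8}$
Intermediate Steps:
$G{\left(m \right)} = 0$
$s{\left(r,p \right)} = 138 + p r + \frac{r \left(57 + p\right)}{-3 + r}$ ($s{\left(r,p \right)} = \left(\frac{57 + p}{-3 + r} r + p r\right) + 138 = \left(\frac{r \left(57 + p\right)}{-3 + r} + p r\right) + 138 = \left(p r + \frac{r \left(57 + p\right)}{-3 + r}\right) + 138 = 138 + p r + \frac{r \left(57 + p\right)}{-3 + r}$)
$\left(s{\left(110,-188 \right)} + 14991\right) \left(G{\left(-96 \right)} + 38227\right) = \left(\frac{-414 + 195 \cdot 110 - 188 \cdot 110^{2} - \left(-376\right) 110}{-3 + 110} + 14991\right) \left(0 + 38227\right) = \left(\frac{-414 + 21450 - 2274800 + 41360}{107} + 14991\right) 38227 = \left(\frac{1}{107} \left(-2212404\right) + 14991\right) 38227 = \left(- \frac{2212404}{107} + 14991\right) 38227 = \left(- \frac{608367}{107}\right) 38227 = - \frac{23256045309}{107}$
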